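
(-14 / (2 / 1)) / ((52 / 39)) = -21 / 4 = -5.25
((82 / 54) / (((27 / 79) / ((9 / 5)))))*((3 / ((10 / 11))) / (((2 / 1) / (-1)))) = -35629 / 2700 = -13.20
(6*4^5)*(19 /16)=7296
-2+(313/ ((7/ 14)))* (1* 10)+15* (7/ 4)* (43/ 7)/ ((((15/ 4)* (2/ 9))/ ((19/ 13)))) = 170061/ 26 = 6540.81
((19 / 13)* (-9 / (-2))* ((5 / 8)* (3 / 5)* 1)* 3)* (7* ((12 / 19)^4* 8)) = 5878656 / 89167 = 65.93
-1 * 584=-584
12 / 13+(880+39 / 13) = 11491 / 13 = 883.92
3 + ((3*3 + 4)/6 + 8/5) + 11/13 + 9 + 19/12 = 4731/260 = 18.20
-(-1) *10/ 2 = 5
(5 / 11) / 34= 5 / 374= 0.01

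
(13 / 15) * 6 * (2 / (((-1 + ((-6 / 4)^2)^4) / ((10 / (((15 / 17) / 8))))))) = 278528 / 7275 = 38.29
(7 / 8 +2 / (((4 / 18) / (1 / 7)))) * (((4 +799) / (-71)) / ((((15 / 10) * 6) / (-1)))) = 97163 / 35784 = 2.72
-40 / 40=-1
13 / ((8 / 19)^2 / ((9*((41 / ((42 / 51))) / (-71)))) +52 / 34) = 29439189 / 3399818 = 8.66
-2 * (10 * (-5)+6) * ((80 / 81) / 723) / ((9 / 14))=0.19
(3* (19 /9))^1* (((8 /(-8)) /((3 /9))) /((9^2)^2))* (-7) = 133 /6561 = 0.02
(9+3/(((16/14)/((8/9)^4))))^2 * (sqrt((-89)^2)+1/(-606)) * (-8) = -116787227742548/1449239607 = -80585.18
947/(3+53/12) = 127.69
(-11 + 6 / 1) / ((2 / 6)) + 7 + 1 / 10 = -79 / 10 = -7.90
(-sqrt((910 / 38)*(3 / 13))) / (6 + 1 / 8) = -0.38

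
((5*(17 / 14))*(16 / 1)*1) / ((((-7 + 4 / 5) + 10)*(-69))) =-3400 / 9177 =-0.37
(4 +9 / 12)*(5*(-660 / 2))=-15675 / 2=-7837.50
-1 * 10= -10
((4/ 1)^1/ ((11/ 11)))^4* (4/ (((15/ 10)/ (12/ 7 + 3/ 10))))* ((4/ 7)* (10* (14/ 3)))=770048/ 21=36668.95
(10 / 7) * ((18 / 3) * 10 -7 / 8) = 2365 / 28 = 84.46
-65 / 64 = -1.02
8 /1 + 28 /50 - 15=-161 /25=-6.44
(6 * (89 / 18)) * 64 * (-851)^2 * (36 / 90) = 8250097792 / 15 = 550006519.47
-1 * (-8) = 8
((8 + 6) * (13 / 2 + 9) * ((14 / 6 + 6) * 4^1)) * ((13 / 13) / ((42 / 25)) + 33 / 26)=1577900 / 117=13486.32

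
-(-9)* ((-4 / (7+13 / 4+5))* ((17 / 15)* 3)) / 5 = -2448 / 1525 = -1.61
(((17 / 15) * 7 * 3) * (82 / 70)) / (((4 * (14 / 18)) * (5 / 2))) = 6273 / 1750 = 3.58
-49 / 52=-0.94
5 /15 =1 /3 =0.33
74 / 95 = 0.78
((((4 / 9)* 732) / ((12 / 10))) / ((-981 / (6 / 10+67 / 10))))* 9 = -17812 / 981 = -18.16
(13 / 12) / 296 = 13 / 3552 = 0.00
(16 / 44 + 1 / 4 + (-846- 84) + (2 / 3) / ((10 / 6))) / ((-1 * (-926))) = -204377 / 203720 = -1.00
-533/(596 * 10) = -533/5960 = -0.09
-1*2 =-2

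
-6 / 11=-0.55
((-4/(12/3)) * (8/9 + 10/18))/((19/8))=-104/171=-0.61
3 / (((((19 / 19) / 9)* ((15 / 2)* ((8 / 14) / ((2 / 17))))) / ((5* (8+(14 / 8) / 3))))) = 2163 / 68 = 31.81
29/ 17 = 1.71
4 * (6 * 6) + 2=146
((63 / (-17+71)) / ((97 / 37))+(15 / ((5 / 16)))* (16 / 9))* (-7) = -116487 / 194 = -600.45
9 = 9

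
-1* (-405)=405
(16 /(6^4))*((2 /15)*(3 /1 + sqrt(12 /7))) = 4*sqrt(21) /8505 + 2 /405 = 0.01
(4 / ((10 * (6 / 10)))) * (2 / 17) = 4 / 51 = 0.08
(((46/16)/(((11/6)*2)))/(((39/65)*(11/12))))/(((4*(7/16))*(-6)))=-0.14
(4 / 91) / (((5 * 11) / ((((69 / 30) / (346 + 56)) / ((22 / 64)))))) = 736 / 55330275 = 0.00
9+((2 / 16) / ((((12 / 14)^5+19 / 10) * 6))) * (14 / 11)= 472334729 / 52416276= 9.01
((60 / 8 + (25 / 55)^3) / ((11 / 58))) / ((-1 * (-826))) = 586235 / 12093466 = 0.05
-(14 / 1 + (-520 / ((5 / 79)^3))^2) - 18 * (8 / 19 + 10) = -4206774270465.80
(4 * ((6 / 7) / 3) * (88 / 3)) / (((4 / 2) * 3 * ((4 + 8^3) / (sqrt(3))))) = 88 * sqrt(3) / 8127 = 0.02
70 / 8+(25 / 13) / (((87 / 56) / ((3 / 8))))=13895 / 1508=9.21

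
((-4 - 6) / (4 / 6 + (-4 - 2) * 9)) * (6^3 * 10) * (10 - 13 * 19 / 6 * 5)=-158625 / 2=-79312.50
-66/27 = -22/9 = -2.44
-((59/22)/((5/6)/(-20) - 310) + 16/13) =-1.22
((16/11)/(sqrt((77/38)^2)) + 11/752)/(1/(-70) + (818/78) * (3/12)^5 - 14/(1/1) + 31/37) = -215426278080/3872382264047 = -0.06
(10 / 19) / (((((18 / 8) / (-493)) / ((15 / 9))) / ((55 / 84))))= -1355750 / 10773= -125.85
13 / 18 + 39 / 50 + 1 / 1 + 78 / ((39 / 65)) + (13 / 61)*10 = 1847843 / 13725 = 134.63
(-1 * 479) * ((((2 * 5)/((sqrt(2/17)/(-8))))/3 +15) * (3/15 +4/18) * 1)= -9101/3 +72808 * sqrt(34)/27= 12690.04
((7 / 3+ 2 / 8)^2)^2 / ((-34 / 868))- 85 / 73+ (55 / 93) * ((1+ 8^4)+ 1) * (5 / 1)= 4379392531649 / 398867328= 10979.57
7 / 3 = 2.33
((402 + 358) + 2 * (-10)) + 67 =807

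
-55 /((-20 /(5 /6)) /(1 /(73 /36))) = 165 /146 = 1.13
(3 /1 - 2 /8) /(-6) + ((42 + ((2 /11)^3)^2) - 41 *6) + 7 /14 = -8671789559 /42517464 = -203.96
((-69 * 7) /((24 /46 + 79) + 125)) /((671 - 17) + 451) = -529 /247520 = -0.00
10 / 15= 2 / 3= 0.67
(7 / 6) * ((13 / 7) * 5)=65 / 6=10.83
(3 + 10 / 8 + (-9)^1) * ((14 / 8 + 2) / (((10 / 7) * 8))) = -399 / 256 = -1.56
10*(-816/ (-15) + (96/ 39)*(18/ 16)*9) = 10312/ 13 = 793.23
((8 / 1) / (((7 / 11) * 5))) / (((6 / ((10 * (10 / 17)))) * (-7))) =-880 / 2499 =-0.35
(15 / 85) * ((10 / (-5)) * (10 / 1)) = -60 / 17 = -3.53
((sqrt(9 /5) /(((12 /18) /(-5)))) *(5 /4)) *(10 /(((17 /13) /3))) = -8775 *sqrt(5) /68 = -288.55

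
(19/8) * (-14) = -133/4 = -33.25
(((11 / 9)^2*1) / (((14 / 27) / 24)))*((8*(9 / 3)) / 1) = 11616 / 7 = 1659.43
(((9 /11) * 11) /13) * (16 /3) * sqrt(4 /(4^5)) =3 /13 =0.23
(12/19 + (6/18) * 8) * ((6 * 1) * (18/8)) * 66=55836/19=2938.74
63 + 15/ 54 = 1139/ 18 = 63.28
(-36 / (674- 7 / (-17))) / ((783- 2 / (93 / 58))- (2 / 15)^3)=-12806100 / 187545907711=-0.00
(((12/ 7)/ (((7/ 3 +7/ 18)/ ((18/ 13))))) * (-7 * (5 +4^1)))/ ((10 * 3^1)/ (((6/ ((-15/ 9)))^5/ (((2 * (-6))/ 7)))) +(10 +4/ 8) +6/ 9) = -918330048/ 188099821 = -4.88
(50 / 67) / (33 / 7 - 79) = -0.01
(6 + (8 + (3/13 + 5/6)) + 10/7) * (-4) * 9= -54030/91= -593.74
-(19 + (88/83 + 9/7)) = -21.35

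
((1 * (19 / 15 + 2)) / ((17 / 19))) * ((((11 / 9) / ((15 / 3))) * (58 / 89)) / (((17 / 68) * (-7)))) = -339416 / 1021275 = -0.33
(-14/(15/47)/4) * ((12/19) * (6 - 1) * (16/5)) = -10528/95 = -110.82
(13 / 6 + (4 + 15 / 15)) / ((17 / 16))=344 / 51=6.75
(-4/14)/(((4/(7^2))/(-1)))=7/2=3.50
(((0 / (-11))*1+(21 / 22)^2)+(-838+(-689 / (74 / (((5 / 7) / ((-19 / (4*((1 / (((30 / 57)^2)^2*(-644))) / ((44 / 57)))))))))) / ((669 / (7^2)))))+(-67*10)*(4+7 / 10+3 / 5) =-4388.09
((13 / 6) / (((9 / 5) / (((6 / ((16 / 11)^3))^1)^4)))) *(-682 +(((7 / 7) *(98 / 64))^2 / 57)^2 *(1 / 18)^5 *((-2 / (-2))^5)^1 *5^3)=-895616535578075500027820860227635 / 75498913244517040920522129408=-11862.64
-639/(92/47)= -30033/92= -326.45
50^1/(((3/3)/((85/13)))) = 4250/13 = 326.92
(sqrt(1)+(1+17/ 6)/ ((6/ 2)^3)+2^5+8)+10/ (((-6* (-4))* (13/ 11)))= 174775/ 4212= 41.49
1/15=0.07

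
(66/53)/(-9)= -22/159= -0.14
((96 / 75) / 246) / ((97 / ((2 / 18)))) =16 / 2684475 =0.00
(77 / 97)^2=0.63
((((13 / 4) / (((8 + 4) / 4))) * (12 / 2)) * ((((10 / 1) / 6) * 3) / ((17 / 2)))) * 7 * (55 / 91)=275 / 17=16.18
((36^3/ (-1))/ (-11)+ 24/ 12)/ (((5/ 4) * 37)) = 186712/ 2035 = 91.75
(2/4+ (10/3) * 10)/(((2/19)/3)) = 3857/4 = 964.25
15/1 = 15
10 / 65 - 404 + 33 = -4821 / 13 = -370.85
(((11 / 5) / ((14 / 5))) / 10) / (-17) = -11 / 2380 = -0.00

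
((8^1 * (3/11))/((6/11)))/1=4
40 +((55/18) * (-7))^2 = 161185/324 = 497.48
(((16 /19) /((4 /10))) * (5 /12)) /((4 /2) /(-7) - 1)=-350 /513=-0.68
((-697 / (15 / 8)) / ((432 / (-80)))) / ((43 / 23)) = 128248 / 3483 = 36.82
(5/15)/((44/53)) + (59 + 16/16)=7973/132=60.40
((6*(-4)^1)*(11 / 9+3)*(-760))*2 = 462080 / 3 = 154026.67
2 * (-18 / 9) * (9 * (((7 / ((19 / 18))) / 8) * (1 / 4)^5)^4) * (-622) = 44092537839 / 4585262554988675072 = 0.00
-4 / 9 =-0.44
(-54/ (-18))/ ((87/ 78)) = 78/ 29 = 2.69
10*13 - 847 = -717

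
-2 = -2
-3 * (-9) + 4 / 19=27.21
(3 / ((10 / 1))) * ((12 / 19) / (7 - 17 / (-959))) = 0.03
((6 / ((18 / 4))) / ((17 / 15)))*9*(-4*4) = -2880 / 17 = -169.41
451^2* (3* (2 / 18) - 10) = -5898629 / 3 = -1966209.67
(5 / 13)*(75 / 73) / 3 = 125 / 949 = 0.13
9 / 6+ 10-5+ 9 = 31 / 2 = 15.50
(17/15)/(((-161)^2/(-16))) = -272/388815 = -0.00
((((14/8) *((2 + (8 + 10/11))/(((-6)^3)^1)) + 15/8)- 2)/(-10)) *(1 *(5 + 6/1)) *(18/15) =169/600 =0.28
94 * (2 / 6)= 94 / 3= 31.33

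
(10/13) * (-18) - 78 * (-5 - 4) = 8946/13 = 688.15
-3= -3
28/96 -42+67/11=-9403/264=-35.62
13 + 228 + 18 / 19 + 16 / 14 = 32331 / 133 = 243.09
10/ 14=5/ 7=0.71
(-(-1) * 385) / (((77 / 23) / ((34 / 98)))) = 1955 / 49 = 39.90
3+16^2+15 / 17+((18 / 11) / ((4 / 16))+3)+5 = 51318 / 187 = 274.43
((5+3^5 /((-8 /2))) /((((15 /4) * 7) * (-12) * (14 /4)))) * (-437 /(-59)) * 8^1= 389804 /130095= 3.00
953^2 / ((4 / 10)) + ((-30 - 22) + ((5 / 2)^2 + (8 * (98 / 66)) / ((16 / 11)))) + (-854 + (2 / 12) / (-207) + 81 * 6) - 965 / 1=5636573359 / 2484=2269151.92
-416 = -416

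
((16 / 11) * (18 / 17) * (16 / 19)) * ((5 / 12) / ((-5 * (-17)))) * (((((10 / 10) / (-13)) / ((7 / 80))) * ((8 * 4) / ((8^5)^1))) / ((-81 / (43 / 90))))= 43 / 1335647313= 0.00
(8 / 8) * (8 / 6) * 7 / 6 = 14 / 9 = 1.56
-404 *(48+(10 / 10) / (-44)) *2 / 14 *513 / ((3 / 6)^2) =-437508972 / 77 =-5681934.70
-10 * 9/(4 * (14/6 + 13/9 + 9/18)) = -405/77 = -5.26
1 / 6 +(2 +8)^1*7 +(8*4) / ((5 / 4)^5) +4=1587233 / 18750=84.65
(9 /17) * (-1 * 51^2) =-1377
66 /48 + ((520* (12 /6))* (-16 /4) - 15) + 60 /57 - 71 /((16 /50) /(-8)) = -364431 /152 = -2397.57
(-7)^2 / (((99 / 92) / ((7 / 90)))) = 15778 / 4455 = 3.54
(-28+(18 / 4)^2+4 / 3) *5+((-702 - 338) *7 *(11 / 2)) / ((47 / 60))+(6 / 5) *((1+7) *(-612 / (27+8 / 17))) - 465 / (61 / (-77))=-50773.88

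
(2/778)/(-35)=-1/13615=-0.00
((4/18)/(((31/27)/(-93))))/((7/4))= -72/7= -10.29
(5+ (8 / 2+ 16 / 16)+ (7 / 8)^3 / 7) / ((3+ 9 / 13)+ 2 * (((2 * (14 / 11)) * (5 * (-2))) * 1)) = -739167 / 3457024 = -0.21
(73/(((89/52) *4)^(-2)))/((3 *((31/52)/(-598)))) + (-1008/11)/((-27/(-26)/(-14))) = -1169079784/1023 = -1142795.49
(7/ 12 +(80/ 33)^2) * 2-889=-1908101/ 2178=-876.08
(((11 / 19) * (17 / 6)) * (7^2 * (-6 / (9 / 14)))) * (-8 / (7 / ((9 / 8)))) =18326 / 19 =964.53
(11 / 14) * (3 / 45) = 11 / 210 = 0.05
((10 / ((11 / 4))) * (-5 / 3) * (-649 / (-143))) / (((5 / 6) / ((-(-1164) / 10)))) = -549408 / 143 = -3842.01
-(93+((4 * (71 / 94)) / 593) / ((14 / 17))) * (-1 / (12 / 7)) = 4536307 / 83613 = 54.25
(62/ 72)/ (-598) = -31/ 21528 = -0.00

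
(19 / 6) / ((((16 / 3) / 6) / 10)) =285 / 8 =35.62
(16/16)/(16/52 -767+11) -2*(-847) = 16641843/9824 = 1694.00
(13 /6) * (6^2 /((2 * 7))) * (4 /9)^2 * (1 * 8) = 1664 /189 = 8.80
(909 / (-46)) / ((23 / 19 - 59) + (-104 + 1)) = 17271 / 140530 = 0.12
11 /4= 2.75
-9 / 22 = -0.41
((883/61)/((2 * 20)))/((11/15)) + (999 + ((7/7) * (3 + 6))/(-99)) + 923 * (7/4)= 14035455/5368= 2614.65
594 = 594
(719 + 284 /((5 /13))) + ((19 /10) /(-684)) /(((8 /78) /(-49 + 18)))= 139991 /96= 1458.24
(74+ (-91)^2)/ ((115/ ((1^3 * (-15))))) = -25065/ 23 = -1089.78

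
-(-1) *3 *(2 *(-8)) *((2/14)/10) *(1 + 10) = -264/35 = -7.54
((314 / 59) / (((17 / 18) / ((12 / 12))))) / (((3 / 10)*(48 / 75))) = 58875 / 2006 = 29.35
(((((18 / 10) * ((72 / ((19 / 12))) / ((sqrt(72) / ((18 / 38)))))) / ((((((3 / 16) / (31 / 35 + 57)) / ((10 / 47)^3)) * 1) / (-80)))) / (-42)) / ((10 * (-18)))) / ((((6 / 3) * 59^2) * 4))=-23339520 * sqrt(2) / 6392943688607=-0.00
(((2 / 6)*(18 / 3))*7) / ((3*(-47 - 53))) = -7 / 150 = -0.05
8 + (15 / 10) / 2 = 8.75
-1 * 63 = -63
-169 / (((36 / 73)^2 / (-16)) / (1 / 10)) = 900601 / 810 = 1111.85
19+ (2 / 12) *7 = 20.17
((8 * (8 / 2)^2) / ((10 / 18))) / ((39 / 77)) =29568 / 65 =454.89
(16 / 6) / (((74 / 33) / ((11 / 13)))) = 484 / 481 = 1.01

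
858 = 858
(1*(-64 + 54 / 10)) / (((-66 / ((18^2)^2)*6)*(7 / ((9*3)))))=23068476 / 385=59918.12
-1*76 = -76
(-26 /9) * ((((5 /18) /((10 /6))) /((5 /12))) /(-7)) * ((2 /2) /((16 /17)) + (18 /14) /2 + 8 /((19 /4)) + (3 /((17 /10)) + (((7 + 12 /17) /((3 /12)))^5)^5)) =2661933185716397427553237060393681535475596255337797909794890442318546489 /967041741761345270662693139101332060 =2752655930723341809643155000000000000.00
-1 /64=-0.02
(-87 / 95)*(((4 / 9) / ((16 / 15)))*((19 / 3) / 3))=-29 / 36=-0.81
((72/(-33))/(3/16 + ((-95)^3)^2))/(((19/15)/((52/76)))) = -74880/46704798362761913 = -0.00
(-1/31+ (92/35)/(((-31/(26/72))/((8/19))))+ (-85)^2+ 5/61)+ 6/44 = 1798981203071/248987970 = 7225.17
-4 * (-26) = 104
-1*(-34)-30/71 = 2384/71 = 33.58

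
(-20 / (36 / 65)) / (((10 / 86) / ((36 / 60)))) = -559 / 3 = -186.33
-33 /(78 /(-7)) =77 /26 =2.96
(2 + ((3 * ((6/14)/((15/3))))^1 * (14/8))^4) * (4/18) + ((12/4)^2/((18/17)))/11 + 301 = 2393632171/7920000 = 302.23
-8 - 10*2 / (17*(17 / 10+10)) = -16112 / 1989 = -8.10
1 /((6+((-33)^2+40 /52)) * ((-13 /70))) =-2 /407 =-0.00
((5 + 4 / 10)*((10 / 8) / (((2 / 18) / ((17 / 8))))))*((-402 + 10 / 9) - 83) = -1998945 / 32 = -62467.03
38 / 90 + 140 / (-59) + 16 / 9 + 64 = 18829 / 295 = 63.83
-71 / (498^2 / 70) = -2485 / 124002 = -0.02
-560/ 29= -19.31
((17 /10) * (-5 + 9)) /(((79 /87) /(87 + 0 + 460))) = 1618026 /395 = 4096.27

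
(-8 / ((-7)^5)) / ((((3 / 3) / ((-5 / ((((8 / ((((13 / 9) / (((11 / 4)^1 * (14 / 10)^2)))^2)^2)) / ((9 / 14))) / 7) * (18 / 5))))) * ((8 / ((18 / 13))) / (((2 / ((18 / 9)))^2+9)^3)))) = -343281250000000 / 1034124408997918623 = -0.00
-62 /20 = -3.10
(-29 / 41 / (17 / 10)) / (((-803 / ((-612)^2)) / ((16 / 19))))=102228480 / 625537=163.43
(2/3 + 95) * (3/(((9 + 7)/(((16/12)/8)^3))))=287/3456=0.08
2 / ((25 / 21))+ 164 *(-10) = -40958 / 25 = -1638.32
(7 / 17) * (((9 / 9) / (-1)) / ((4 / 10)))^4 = 4375 / 272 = 16.08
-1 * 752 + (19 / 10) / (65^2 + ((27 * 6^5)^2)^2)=-14611604381542220405460301 / 19430324975455080326410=-752.00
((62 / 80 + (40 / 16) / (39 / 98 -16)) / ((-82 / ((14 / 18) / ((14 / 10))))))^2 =157076089 / 9054514301184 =0.00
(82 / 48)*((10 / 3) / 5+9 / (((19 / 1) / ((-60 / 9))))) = -2911 / 684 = -4.26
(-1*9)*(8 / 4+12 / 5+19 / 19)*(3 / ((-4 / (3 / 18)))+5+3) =-15309 / 40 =-382.72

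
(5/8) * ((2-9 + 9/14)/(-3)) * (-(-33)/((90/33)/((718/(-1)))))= -3866071/336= -11506.16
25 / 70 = 5 / 14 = 0.36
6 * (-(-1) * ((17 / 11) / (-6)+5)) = 28.45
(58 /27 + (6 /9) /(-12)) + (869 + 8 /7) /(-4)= -162875 /756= -215.44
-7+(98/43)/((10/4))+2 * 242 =102751/215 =477.91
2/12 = 1/6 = 0.17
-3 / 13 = -0.23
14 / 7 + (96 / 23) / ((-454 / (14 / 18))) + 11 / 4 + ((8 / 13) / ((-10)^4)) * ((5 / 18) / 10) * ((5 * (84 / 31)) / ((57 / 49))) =853229791481 / 179897386500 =4.74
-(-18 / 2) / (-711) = -1 / 79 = -0.01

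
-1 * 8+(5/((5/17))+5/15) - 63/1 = -161/3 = -53.67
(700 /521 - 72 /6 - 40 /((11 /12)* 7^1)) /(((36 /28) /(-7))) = 91.96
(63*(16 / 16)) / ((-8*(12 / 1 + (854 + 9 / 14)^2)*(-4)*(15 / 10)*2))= 1029 / 1145308616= 0.00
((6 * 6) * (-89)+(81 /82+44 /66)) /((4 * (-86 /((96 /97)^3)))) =14520305664 /1609042499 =9.02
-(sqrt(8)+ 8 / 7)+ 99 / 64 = 181 / 448 - 2 * sqrt(2) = -2.42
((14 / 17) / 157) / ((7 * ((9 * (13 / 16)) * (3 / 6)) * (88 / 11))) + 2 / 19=624698 / 5933187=0.11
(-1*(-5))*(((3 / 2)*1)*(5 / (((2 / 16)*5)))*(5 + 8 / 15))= 332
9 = 9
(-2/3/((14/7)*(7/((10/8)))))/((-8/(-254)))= -635/336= -1.89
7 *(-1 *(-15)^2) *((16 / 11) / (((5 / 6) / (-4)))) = 120960 / 11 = 10996.36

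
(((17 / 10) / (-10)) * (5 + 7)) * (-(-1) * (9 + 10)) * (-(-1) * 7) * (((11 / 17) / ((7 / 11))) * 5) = -6897 / 5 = -1379.40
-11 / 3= -3.67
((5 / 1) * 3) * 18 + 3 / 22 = 5943 / 22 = 270.14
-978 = -978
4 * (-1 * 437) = -1748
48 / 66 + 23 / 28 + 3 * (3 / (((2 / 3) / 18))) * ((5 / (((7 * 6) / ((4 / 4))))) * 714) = 6362217 / 308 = 20656.55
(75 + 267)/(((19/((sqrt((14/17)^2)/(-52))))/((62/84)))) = -0.21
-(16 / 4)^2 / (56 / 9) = -18 / 7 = -2.57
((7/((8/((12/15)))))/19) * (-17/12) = -119/2280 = -0.05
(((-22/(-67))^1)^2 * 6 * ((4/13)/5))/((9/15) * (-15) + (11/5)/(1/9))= 1936/525213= 0.00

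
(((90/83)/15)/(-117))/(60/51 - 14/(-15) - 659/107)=18190/119206841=0.00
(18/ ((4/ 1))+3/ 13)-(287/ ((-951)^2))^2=100606761620929/ 21266470388826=4.73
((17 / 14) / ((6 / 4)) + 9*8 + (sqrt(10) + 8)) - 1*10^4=-208303 / 21 + sqrt(10)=-9916.03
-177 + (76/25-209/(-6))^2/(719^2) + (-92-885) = -13422860091239/11631622500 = -1154.00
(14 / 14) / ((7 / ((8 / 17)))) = 8 / 119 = 0.07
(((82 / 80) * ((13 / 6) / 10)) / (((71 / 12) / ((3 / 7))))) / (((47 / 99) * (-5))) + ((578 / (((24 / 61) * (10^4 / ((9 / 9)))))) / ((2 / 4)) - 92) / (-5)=128482393889 / 7007700000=18.33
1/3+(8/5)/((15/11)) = 113/75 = 1.51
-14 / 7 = -2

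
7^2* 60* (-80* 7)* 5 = -8232000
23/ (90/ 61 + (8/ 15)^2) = 315675/ 24154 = 13.07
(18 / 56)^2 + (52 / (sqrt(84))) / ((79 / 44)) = 81 / 784 + 1144 * sqrt(21) / 1659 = 3.26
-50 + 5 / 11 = -49.55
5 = 5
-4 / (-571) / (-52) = -1 / 7423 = -0.00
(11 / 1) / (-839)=-11 / 839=-0.01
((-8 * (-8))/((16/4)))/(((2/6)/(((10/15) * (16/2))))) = 256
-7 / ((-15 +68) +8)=-7 / 61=-0.11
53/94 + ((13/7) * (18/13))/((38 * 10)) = 17834/31255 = 0.57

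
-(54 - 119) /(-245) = -13 /49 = -0.27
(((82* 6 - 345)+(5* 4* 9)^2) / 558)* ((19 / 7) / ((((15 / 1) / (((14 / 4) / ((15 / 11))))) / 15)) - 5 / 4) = 3721207 / 11160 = 333.44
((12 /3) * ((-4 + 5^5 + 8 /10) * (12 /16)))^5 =225155041955246590742907 /3125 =72049613425678909037.73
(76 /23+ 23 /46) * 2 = 7.61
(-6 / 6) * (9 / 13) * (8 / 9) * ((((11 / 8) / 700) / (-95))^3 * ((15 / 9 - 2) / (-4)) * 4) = 0.00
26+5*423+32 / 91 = 194863 / 91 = 2141.35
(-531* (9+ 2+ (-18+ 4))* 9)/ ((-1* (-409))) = 35.05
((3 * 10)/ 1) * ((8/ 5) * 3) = 144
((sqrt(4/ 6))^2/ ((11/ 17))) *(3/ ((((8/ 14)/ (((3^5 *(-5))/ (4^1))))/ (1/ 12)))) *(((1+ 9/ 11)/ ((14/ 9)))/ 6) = -103275/ 3872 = -26.67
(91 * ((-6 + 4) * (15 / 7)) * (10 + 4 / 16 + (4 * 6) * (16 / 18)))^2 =606883225 / 4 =151720806.25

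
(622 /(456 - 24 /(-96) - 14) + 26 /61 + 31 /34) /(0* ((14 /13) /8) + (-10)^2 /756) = 31197663 /1503650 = 20.75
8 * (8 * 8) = 512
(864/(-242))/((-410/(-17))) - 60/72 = -146057/148830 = -0.98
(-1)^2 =1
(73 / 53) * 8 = 584 / 53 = 11.02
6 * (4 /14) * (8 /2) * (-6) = -288 /7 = -41.14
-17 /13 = -1.31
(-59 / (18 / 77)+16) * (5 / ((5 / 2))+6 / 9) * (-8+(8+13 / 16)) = -55315 / 108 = -512.18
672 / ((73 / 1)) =672 / 73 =9.21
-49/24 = -2.04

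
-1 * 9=-9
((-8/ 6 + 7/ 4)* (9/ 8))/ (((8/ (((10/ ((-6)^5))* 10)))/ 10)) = -625/ 82944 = -0.01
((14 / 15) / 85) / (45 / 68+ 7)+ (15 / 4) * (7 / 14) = 586573 / 312600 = 1.88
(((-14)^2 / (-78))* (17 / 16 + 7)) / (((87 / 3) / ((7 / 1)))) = -14749 / 3016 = -4.89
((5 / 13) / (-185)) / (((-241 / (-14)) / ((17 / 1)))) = -238 / 115921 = -0.00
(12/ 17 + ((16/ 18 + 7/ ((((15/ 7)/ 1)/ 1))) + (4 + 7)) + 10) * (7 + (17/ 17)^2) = 206.89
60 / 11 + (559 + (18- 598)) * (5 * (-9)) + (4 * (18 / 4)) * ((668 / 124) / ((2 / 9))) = 472902 / 341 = 1386.81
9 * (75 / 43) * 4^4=172800 / 43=4018.60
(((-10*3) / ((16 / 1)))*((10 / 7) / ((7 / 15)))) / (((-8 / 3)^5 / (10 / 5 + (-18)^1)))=-273375 / 401408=-0.68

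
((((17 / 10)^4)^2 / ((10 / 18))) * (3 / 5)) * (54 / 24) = 1695109058163 / 10000000000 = 169.51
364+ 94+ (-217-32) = 209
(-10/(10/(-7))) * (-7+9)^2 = 28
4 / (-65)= -4 / 65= -0.06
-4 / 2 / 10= -1 / 5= -0.20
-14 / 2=-7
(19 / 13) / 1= 19 / 13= 1.46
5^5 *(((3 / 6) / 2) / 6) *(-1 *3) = -3125 / 8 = -390.62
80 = 80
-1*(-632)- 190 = 442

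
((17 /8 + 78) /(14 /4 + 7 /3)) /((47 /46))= 44229 /3290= 13.44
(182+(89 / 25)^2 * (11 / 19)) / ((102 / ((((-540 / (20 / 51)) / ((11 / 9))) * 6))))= -1639069749 / 130625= -12547.90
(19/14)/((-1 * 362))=-19/5068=-0.00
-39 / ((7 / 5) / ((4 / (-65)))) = 12 / 7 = 1.71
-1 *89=-89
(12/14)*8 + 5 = 11.86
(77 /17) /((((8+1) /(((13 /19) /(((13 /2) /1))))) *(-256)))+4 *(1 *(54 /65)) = 80367731 /24186240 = 3.32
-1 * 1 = -1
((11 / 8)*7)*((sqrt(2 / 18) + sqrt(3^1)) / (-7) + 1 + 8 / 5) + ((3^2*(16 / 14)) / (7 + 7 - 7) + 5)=45623 / 1470 - 11*sqrt(3) / 8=28.65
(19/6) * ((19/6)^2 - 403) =-268793/216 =-1244.41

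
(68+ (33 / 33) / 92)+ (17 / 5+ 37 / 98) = 1618111 / 22540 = 71.79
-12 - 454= -466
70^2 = 4900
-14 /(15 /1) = -14 /15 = -0.93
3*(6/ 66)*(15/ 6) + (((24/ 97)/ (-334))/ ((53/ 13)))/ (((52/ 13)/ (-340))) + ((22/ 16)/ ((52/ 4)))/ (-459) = 0.70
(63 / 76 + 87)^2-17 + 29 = 44624937 / 5776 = 7725.92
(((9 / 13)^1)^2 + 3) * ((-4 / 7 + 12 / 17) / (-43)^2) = 1344 / 5312177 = 0.00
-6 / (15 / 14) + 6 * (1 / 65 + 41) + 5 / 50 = 31277 / 130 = 240.59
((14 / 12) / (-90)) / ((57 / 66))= -77 / 5130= -0.02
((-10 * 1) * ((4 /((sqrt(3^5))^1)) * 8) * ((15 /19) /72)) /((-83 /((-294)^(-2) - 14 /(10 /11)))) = -3502930 * sqrt(3) /145277307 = -0.04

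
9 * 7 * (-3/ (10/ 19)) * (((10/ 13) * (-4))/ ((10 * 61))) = 7182/ 3965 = 1.81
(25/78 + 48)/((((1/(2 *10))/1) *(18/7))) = 131915/351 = 375.83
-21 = -21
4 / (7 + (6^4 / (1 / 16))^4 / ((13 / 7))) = 52 / 1294189812265255003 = 0.00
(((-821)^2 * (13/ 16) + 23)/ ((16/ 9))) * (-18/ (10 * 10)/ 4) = -709794981/ 51200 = -13863.18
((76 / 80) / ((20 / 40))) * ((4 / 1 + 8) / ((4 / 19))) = 1083 / 10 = 108.30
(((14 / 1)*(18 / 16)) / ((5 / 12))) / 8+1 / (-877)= 165713 / 35080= 4.72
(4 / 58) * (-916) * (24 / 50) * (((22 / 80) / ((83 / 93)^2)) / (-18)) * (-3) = -43573662 / 24972625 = -1.74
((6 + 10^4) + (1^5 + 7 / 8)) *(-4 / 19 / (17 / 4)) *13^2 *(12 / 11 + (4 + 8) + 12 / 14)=-29063829756 / 24871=-1168583.08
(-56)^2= 3136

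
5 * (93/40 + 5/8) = 59/4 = 14.75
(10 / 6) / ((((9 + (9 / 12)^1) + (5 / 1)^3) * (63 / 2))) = 40 / 101871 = 0.00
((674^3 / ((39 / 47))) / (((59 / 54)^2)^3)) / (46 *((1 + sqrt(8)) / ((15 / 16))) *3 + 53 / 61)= -1638257787445575287254510080 / 7723845304568655731131 + 3257289325974028391602421760 *sqrt(2) / 7723845304568655731131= 384296.27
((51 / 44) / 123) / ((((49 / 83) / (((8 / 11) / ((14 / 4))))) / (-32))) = -180608 / 1701623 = -0.11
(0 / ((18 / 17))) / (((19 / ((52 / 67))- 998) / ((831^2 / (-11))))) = 0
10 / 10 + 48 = 49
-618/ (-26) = 309/ 13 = 23.77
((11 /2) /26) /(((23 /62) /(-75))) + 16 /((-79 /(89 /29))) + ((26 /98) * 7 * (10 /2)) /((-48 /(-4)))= -2452117249 /57540756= -42.62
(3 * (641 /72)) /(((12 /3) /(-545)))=-349345 /96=-3639.01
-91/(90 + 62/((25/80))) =-65/206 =-0.32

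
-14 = -14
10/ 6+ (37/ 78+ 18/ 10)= 3.94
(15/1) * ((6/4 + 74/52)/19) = 2.31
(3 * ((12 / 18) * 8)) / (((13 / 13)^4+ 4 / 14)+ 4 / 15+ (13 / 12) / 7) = 2240 / 239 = 9.37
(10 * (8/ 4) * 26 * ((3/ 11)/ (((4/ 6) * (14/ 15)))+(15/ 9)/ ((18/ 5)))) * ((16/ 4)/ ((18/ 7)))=1948700/ 2673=729.03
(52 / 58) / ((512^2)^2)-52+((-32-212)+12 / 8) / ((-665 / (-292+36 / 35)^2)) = 263354460073369908083 / 8544407938662400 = 30821.85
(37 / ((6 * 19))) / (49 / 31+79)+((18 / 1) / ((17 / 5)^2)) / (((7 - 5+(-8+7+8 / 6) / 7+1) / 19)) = 6394003439 / 658392864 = 9.71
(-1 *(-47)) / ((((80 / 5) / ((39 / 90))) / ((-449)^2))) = 256621.27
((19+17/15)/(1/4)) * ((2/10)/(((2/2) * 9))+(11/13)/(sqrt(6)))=29.61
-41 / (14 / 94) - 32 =-2151 / 7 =-307.29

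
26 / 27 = 0.96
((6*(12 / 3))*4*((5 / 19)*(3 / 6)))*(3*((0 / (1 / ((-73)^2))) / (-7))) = 0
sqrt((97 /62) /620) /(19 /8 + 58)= 2 * sqrt(970) /74865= 0.00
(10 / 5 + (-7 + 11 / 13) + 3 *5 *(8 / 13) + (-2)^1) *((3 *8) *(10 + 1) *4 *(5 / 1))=211200 / 13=16246.15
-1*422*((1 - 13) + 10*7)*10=-244760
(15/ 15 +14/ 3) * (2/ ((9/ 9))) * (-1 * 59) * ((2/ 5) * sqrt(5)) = -4012 * sqrt(5)/ 15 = -598.07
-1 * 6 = -6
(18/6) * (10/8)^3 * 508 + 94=49129/16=3070.56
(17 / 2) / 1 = 17 / 2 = 8.50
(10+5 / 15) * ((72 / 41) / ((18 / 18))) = 744 / 41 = 18.15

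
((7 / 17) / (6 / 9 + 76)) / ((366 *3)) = 7 / 1431060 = 0.00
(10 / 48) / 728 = 5 / 17472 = 0.00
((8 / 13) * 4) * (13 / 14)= 16 / 7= 2.29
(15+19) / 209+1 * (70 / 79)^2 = 1236294 / 1304369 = 0.95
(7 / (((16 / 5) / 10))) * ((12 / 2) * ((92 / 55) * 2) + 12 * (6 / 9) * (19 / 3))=51065 / 33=1547.42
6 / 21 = 2 / 7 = 0.29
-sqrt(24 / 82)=-2* sqrt(123) / 41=-0.54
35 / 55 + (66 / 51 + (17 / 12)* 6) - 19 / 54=50887 / 5049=10.08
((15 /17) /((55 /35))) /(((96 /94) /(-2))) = -1645 /1496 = -1.10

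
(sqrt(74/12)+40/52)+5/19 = 255/247+sqrt(222)/6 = 3.52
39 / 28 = 1.39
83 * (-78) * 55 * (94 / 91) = -2574660 / 7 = -367808.57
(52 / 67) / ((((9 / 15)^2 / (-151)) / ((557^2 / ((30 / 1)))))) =-6090187870 / 1809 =-3366604.68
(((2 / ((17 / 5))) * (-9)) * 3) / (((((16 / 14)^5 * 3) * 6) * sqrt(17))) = -252105 * sqrt(17) / 9469952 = -0.11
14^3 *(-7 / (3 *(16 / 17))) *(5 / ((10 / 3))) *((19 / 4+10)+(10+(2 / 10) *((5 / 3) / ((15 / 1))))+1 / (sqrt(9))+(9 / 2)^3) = -1707905731 / 1440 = -1186045.65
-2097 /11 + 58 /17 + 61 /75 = -2614418 /14025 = -186.41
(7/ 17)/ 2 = 7/ 34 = 0.21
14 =14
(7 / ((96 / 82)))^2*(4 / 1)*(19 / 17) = 1565011 / 9792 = 159.83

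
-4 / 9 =-0.44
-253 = -253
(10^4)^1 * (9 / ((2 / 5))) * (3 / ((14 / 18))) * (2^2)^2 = 97200000 / 7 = 13885714.29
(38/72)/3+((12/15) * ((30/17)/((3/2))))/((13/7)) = 16295/23868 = 0.68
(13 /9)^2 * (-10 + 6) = -676 /81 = -8.35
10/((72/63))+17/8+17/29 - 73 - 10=-16597/232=-71.54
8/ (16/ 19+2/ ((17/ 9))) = 4.21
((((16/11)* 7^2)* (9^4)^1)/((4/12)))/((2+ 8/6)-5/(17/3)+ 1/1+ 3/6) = 1574010144/4433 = 355066.58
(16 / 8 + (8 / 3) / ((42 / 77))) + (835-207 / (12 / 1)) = 29687 / 36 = 824.64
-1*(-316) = 316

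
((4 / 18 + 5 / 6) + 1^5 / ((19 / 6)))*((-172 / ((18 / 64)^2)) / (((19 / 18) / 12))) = -330416128 / 9747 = -33899.26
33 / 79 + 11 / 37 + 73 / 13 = 240549 / 37999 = 6.33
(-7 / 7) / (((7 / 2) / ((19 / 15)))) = -38 / 105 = -0.36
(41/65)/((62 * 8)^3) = 41/7931555840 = 0.00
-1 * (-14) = 14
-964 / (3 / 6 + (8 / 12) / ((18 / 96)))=-17352 / 73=-237.70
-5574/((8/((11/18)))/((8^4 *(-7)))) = 36624896/3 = 12208298.67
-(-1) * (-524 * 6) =-3144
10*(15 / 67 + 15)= 10200 / 67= 152.24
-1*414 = -414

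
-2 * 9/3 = -6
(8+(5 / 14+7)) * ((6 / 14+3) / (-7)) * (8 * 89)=-1836960 / 343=-5355.57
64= 64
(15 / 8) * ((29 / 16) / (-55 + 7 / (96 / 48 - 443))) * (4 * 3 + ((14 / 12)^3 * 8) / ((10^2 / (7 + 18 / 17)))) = -121351573 / 150840320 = -0.80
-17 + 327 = 310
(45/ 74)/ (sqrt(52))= 45*sqrt(13)/ 1924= 0.08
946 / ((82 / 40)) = 18920 / 41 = 461.46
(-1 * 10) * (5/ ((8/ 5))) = -125/ 4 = -31.25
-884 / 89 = -9.93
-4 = -4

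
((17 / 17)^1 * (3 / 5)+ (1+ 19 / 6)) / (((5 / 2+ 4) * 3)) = 11 / 45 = 0.24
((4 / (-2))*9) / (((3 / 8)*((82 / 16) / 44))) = -16896 / 41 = -412.10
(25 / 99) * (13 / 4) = 325 / 396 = 0.82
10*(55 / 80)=55 / 8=6.88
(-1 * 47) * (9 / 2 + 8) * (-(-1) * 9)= -10575 / 2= -5287.50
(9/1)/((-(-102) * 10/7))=21/340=0.06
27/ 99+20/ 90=49/ 99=0.49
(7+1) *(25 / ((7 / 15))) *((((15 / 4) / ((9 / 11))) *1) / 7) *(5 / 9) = 68750 / 441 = 155.90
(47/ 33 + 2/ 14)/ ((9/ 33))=362/ 63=5.75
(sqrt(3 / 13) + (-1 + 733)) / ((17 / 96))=96*sqrt(39) / 221 + 70272 / 17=4136.36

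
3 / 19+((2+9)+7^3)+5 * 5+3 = 7261 / 19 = 382.16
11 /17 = 0.65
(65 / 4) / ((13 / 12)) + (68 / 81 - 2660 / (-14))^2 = 239048179 / 6561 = 36434.72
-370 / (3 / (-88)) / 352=185 / 6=30.83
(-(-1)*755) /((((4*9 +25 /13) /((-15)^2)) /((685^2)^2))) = 486222562717734375 /493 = 986252662713457.15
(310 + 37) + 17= 364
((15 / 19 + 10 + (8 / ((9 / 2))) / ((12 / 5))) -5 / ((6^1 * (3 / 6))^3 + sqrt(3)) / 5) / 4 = sqrt(3) / 2904 + 1426813 / 496584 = 2.87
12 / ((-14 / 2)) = -12 / 7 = -1.71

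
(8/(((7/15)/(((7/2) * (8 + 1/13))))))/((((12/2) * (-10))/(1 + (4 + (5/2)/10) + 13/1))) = -7665/52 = -147.40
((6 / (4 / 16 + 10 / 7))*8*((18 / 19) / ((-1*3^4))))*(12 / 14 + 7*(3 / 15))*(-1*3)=10112 / 4465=2.26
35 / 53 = 0.66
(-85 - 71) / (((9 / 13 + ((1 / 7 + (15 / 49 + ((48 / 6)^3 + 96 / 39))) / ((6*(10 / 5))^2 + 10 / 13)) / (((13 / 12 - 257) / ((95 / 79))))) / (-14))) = 105868642117784 / 32749220083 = 3232.71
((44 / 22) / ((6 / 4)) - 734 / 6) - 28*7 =-317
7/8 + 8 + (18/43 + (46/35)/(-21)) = 2333971/252840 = 9.23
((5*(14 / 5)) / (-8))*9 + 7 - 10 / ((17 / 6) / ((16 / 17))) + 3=-10487 / 1156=-9.07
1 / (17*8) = 0.01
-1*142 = -142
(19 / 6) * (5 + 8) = 247 / 6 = 41.17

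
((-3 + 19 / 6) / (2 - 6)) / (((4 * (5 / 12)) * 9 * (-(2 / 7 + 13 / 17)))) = 119 / 45000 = 0.00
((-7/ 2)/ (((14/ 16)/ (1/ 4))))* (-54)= 54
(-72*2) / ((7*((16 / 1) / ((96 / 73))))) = -864 / 511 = -1.69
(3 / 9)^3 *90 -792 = -2366 / 3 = -788.67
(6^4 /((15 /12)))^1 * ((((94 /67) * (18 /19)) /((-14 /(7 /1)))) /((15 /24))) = -35085312 /31825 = -1102.44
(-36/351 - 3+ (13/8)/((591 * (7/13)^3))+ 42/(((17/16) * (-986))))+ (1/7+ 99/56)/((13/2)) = -166741131567/58896505304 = -2.83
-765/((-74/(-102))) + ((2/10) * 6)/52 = -5071839/4810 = -1054.44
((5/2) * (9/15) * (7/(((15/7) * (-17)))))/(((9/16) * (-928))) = 0.00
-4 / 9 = -0.44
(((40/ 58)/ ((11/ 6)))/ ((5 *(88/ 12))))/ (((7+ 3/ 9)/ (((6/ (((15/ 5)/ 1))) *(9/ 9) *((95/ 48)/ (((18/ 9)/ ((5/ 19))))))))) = 225/ 308792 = 0.00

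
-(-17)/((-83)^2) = 17/6889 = 0.00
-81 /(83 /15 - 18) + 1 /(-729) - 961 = -130120855 /136323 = -954.50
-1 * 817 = -817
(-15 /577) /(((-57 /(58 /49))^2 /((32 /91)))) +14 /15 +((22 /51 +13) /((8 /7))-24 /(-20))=1289190292636229 /92842480447080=13.89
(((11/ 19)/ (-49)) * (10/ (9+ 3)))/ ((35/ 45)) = -165/ 13034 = -0.01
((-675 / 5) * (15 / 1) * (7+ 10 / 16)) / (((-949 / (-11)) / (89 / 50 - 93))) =16326.06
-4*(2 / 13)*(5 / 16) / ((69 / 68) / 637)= -8330 / 69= -120.72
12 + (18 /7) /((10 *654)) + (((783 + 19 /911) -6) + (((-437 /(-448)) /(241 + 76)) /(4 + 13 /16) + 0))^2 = 127562784987423376998701873 /211275575655888331280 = 603774.41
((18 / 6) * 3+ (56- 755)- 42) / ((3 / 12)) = -2928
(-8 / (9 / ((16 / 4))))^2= 1024 / 81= 12.64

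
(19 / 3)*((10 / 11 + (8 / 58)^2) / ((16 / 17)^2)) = 7857621 / 1184128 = 6.64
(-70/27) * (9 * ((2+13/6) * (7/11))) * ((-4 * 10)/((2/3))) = 122500/33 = 3712.12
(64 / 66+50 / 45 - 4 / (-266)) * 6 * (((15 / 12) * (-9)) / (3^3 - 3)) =-34495 / 5852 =-5.89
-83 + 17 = -66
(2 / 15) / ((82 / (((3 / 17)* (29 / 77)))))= 29 / 268345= 0.00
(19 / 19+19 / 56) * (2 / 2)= 75 / 56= 1.34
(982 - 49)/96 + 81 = 2903/32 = 90.72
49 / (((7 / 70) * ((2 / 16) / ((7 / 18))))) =13720 / 9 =1524.44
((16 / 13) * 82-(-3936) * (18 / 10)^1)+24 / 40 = 467111 / 65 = 7186.32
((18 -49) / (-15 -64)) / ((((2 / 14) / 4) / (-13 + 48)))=30380 / 79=384.56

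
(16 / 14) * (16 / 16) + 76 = 540 / 7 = 77.14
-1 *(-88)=88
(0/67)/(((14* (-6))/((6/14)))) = 0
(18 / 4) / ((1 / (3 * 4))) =54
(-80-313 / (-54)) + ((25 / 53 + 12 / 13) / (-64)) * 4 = -22112531 / 297648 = -74.29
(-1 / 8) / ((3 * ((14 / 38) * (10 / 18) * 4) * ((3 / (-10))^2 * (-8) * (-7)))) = -95 / 9408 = -0.01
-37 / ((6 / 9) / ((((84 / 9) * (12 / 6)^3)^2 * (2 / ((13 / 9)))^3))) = -1804529664 / 2197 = -821360.79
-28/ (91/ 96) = -384/ 13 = -29.54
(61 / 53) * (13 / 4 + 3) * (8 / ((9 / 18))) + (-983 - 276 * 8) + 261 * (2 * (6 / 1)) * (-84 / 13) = -16062963 / 689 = -23313.44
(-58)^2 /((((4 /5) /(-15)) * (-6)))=21025 /2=10512.50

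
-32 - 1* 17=-49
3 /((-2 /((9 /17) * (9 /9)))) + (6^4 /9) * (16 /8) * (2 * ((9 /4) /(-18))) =-2475 /34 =-72.79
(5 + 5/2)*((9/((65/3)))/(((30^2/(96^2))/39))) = 31104/25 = 1244.16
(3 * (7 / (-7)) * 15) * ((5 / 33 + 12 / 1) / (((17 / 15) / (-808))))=72901800 / 187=389849.20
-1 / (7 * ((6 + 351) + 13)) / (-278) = 0.00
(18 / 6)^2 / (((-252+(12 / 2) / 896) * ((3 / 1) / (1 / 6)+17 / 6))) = -8064 / 4703875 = -0.00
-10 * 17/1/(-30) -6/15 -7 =-26/15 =-1.73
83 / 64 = 1.30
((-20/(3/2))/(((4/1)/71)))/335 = -142/201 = -0.71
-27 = -27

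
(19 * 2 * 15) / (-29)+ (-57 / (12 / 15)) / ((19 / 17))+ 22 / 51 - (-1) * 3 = -473125 / 5916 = -79.97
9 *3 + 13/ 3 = 94/ 3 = 31.33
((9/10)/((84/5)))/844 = 3/47264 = 0.00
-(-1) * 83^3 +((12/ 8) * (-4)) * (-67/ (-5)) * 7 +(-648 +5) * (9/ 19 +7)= 566418.62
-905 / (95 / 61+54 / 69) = -1269715 / 3283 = -386.75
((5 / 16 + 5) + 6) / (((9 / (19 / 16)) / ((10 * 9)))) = 17195 / 128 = 134.34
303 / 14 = 21.64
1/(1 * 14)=1/14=0.07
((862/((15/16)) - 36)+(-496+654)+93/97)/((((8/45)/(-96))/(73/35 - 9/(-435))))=-1185715.28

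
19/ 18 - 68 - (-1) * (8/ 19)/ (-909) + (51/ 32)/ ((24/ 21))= -289822861/ 4421376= -65.55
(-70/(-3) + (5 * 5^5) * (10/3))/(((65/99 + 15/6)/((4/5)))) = 8253696/625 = 13205.91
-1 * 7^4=-2401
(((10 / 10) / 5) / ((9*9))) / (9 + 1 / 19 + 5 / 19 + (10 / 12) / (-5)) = 38 / 140805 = 0.00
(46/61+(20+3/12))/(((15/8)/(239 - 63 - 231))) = -112750/183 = -616.12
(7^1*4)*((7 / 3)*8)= 1568 / 3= 522.67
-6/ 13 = -0.46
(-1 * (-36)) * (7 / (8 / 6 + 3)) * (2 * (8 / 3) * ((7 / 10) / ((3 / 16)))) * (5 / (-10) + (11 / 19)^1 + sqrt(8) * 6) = 112896 / 1235 + 903168 * sqrt(2) / 65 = 19741.76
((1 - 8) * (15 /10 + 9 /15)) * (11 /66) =-49 /20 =-2.45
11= 11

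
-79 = -79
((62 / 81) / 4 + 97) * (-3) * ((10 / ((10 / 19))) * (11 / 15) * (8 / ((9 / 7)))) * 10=-184279480 / 729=-252783.92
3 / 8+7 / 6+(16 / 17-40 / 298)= 142777 / 60792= 2.35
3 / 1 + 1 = 4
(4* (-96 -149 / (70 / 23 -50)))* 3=-100253 / 90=-1113.92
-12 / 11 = -1.09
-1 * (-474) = 474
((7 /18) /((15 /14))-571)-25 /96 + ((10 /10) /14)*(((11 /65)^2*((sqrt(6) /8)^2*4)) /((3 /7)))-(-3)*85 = -1153145531 /3650400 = -315.90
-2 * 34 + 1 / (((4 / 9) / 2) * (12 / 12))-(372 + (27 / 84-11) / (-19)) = -231985 / 532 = -436.06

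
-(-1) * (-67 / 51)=-67 / 51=-1.31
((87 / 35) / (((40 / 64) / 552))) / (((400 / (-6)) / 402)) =-57916944 / 4375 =-13238.16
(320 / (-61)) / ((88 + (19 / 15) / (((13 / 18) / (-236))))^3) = 1373125 / 9060950634496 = 0.00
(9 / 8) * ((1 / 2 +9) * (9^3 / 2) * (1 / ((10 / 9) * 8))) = 1121931 / 2560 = 438.25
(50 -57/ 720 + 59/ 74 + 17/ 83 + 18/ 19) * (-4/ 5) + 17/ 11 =-7692594479/ 192551700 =-39.95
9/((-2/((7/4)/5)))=-63/40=-1.58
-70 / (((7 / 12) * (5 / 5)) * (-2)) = 60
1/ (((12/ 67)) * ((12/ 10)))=335/ 72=4.65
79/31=2.55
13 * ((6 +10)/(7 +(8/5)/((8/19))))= 520/27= 19.26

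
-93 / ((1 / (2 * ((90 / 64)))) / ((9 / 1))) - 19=-37969 / 16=-2373.06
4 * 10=40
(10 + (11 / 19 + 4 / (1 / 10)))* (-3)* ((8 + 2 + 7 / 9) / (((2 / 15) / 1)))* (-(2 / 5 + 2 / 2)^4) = 223814017 / 4750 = 47118.74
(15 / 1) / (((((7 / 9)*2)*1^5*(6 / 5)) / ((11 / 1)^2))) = 27225 / 28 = 972.32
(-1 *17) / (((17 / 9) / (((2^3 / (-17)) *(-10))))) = -720 / 17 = -42.35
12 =12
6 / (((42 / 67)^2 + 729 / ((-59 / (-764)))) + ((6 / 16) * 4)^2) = 2118808 / 3334500633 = 0.00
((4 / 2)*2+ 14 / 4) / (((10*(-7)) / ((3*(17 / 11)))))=-153 / 308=-0.50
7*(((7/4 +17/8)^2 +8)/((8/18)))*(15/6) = 463995/512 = 906.24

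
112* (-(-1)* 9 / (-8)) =-126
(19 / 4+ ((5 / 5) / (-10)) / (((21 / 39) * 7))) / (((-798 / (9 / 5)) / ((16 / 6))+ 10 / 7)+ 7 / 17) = -78693 / 2739065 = -0.03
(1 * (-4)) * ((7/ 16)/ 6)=-7/ 24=-0.29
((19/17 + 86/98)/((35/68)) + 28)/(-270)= -27334/231525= -0.12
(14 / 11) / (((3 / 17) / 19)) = 4522 / 33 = 137.03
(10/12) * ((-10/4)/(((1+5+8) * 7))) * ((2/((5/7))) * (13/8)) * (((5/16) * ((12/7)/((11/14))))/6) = -325/29568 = -0.01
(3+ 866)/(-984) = -869/984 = -0.88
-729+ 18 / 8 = -726.75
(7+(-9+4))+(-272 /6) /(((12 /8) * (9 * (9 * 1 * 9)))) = 12850 /6561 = 1.96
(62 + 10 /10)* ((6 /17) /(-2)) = -189 /17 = -11.12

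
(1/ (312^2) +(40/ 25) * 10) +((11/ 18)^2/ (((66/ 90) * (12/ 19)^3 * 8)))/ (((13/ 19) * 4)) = 16241391355/ 1009262592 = 16.09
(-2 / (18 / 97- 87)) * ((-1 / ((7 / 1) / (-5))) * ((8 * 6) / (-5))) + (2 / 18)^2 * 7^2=0.45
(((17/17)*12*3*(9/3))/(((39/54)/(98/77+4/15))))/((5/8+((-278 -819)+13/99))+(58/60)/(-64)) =-189609984/902966441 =-0.21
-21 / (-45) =7 / 15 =0.47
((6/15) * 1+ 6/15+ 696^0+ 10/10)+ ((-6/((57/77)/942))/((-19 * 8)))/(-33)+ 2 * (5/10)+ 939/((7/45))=152598111/25270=6038.71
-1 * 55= -55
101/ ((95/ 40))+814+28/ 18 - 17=143825/ 171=841.08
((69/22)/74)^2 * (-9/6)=-14283/5300768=-0.00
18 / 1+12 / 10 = 96 / 5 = 19.20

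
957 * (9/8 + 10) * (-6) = -255519/4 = -63879.75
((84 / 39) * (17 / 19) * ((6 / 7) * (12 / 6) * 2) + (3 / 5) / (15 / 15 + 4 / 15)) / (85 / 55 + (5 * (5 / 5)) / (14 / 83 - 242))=29705016 / 6396521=4.64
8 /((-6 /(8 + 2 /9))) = -296 /27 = -10.96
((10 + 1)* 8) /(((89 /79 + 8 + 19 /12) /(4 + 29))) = 250272 /923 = 271.15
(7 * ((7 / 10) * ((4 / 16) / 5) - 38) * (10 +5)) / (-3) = 53151 / 40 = 1328.78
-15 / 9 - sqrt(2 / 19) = -5 / 3 - sqrt(38) / 19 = -1.99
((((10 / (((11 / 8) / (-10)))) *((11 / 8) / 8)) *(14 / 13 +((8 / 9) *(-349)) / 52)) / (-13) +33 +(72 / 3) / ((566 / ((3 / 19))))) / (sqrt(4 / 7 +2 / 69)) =17807459 *sqrt(140070) / 182441610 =36.53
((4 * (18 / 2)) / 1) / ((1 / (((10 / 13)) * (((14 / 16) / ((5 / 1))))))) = 63 / 13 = 4.85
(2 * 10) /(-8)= -5 /2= -2.50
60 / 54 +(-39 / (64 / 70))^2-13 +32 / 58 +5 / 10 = 483405341 / 267264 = 1808.72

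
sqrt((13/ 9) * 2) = sqrt(26)/ 3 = 1.70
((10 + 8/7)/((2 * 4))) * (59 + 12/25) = 57993/700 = 82.85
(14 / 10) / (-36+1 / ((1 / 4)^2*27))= -189 / 4780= -0.04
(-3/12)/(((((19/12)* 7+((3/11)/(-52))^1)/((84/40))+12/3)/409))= -3684681/334244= -11.02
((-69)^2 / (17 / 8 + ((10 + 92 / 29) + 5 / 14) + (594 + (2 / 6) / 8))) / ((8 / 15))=8698347 / 594088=14.64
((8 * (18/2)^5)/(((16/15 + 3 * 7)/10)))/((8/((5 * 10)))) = 442867500/331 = 1337968.28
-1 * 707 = -707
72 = 72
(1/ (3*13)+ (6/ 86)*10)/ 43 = 1213/ 72111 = 0.02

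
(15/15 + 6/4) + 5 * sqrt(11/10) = 5/2 + sqrt(110)/2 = 7.74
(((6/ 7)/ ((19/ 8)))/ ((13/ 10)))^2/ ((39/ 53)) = 4070400/ 38862733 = 0.10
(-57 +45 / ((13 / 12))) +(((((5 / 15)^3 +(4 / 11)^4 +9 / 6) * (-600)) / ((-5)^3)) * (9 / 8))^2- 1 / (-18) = 138091173607043 / 2507998907700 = 55.06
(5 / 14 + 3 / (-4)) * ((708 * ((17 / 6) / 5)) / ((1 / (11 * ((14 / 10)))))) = -121363 / 50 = -2427.26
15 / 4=3.75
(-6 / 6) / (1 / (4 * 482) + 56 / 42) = -0.75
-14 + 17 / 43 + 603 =25344 / 43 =589.40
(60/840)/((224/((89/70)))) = 0.00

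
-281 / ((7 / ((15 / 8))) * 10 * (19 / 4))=-843 / 532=-1.58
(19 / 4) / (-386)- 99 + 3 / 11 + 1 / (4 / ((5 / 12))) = -10051343 / 101904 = -98.64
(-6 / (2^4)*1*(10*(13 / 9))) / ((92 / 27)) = -585 / 368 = -1.59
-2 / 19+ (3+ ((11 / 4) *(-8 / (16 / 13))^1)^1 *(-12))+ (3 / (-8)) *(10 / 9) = 49471 / 228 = 216.98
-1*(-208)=208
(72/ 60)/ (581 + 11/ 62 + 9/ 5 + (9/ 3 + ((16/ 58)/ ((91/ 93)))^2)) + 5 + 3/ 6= 5.50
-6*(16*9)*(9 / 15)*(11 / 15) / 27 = -352 / 25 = -14.08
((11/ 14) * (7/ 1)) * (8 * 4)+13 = 189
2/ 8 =1/ 4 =0.25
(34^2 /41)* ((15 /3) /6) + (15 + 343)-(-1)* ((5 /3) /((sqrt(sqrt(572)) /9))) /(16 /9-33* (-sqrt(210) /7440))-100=-301320* sqrt(105)* 143^(3 /4) /2044177447 + 664243200* 143^(3 /4)* sqrt(2) /22485951917 + 34624 /123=283.16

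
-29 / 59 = -0.49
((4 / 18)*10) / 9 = 20 / 81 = 0.25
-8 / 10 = -4 / 5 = -0.80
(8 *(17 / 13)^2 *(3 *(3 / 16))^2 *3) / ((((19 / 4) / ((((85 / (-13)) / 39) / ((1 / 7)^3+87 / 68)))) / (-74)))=429285829455 / 16230388031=26.45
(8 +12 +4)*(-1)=-24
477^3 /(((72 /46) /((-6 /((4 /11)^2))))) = -100680899913 /32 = -3146278122.28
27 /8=3.38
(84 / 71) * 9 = 756 / 71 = 10.65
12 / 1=12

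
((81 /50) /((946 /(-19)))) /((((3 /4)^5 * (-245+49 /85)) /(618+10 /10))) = 6397984 /18425715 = 0.35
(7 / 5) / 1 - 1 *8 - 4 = -53 / 5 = -10.60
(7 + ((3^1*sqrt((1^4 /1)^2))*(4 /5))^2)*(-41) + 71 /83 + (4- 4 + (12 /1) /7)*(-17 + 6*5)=-7262774 /14525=-500.02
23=23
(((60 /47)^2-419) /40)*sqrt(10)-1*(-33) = 33-921971*sqrt(10) /88360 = 0.00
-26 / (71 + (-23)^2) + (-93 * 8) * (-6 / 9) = 148787 / 300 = 495.96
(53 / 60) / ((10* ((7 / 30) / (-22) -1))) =-583 / 6670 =-0.09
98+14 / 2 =105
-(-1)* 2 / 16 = 1 / 8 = 0.12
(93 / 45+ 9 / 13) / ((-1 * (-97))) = 0.03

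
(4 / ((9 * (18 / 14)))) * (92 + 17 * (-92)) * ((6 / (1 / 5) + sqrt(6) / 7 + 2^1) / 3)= -1318912 / 243 - 5888 * sqrt(6) / 243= -5486.97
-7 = -7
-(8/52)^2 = -4/169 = -0.02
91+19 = 110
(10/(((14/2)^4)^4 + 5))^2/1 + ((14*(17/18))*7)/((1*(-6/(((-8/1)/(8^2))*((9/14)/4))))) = 10952241102922175341475705957/35341685575816095219551847552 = 0.31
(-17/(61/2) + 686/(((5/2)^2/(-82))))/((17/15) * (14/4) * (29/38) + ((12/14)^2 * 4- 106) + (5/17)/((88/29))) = 57353142402864/636794264945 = 90.07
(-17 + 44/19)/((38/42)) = -5859/361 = -16.23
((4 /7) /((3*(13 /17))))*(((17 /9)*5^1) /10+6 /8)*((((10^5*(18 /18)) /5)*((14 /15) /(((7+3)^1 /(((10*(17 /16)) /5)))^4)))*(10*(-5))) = -433056385 /539136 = -803.24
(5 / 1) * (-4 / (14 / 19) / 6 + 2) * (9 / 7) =345 / 49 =7.04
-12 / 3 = -4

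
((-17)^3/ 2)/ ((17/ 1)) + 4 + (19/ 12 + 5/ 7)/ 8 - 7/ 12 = -94615/ 672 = -140.80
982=982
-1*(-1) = 1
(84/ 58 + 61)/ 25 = 1811/ 725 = 2.50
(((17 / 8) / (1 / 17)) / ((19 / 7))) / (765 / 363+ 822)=244783 / 15156984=0.02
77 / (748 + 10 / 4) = 0.10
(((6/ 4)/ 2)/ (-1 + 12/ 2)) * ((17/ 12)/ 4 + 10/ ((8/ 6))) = 377/ 320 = 1.18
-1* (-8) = 8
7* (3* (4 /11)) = 84 /11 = 7.64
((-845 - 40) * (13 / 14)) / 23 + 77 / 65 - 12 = -974191 / 20930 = -46.55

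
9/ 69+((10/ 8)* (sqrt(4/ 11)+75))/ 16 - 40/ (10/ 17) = -61.96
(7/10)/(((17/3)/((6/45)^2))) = 0.00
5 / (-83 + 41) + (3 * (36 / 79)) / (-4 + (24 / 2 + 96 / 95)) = 5800 / 177513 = 0.03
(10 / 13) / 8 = 5 / 52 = 0.10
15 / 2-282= -549 / 2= -274.50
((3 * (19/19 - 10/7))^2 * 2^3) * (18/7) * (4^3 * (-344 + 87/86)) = -11009696256/14749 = -746470.69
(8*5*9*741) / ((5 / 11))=586872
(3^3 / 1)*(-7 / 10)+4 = -149 / 10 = -14.90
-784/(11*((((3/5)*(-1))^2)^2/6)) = -3299.66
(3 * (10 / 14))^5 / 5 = 151875 / 16807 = 9.04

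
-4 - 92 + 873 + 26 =803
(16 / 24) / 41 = 2 / 123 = 0.02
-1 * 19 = -19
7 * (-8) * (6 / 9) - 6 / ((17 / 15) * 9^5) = -37.33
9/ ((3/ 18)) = 54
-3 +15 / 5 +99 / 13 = 99 / 13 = 7.62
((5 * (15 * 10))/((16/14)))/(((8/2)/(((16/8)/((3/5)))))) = 4375/8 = 546.88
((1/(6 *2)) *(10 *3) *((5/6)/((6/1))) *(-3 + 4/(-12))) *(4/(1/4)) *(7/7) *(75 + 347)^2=-89042000/27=-3297851.85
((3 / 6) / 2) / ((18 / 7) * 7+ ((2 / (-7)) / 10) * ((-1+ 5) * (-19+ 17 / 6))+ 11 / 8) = 210 / 17827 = 0.01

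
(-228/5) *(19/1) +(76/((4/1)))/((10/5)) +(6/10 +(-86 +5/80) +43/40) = -75293/80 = -941.16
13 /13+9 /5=14 /5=2.80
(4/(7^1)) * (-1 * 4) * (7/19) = -16/19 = -0.84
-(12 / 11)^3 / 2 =-864 / 1331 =-0.65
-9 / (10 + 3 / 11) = -99 / 113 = -0.88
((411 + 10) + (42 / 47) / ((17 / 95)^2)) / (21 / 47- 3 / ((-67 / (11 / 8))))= 3268256248 / 3701223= 883.02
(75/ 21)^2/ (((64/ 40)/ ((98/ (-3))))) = -3125/ 12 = -260.42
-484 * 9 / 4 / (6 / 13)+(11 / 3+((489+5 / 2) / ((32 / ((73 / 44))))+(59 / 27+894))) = -109042475 / 76032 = -1434.17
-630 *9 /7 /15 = -54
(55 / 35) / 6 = 11 / 42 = 0.26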